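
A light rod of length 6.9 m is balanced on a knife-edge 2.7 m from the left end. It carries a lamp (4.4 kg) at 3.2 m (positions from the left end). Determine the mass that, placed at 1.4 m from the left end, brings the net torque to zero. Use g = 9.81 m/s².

Take moments about the knife-edge (at 2.7 m from the left end).
Lamp: 4.4 × 9.81 = 43.16 N down at 3.2 m → arm 0.5 m, τ = 43.16 × 0.5 = 21.58 N·m clockwise.
Net moment of known loads = 21.58 N·m clockwise.
An unknown mass m at 1.4 m has arm 1.3 m; its moment is m·g·1.3 counterclockwise.
Balancing moments: m × 9.81 × 1.3 = 21.58, giving m = 21.58 / (9.81 × 1.3) = 1.69 kg.

m ≈ 1.69 kg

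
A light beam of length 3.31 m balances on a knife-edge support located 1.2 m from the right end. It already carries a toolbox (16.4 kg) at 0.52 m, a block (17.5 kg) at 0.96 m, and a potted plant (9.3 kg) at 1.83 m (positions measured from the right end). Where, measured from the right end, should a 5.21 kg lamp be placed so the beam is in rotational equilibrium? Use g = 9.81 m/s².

Taking torques about the knife-edge support (at 1.2 m from the right end):
Toolbox: 16.4 × 9.81 = 160.9 N down at 0.52 m → arm 0.68 m, τ = 160.9 × 0.68 = 109.4 N·m clockwise.
Block: 17.5 × 9.81 = 171.7 N down at 0.96 m → arm 0.24 m, τ = 171.7 × 0.24 = 41.21 N·m clockwise.
Potted plant: 9.3 × 9.81 = 91.23 N down at 1.83 m → arm 0.63 m, τ = 91.23 × 0.63 = 57.47 N·m counterclockwise.
Net moment of existing loads = 93.14 N·m clockwise.
The lamp weighs 5.21 × 9.81 = 51.11 N and must supply an equal counterclockwise moment, so its lever arm about the knife-edge support is 93.14 / 51.11 = 1.82 m.
That puts it at 1.2 + 1.82 = 3.02 m from the right end.

x ≈ 3.02 m from the right end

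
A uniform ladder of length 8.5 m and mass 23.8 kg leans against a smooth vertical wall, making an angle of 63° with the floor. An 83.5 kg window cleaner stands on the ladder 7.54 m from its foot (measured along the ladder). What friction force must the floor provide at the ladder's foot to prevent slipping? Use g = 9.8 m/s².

Taking torques about the foot of the ladder:
Ladder weight 23.8×9.8 = 233.2 N acts at 4.25 m along the ladder; its horizontal arm is 4.25·cos63° = 1.929 m → τ = 449.8 N·m clockwise.
Window cleaner: 83.5×9.8 = 818.3 N at 7.54 m → arm 3.423 m → τ = 2801 N·m clockwise.
Wall normal N acts horizontally at the top; its moment arm is the height L sinθ = 8.5·sin63° = 7.574 m, counterclockwise.
Balancing moments: N × 7.574 = 3251, giving N = 429 N.
ΣFx = 0: friction at the foot balances the wall's push, so f = N_wall = 429 N.

f ≈ 429 N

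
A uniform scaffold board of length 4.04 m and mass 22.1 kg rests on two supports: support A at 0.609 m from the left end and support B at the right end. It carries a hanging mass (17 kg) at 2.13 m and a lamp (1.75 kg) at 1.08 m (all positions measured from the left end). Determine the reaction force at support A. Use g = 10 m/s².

Take moments about support B.
Beam weight: 22.1 × 10 = 221 N down at 2.02 m → arm 2.02 m, τ = 221 × 2.02 = 446.4 N·m counterclockwise.
Hanging mass: 17 × 10 = 170 N down at 2.13 m → arm 1.91 m, τ = 170 × 1.91 = 324.7 N·m counterclockwise.
Lamp: 1.75 × 10 = 17.5 N down at 1.08 m → arm 2.96 m, τ = 17.5 × 2.96 = 51.8 N·m counterclockwise.
Net load moment about support B = 822.9 N·m counterclockwise.
Reaction R at support A is upward at 0.609 m, arm 3.431 m → moment R × 3.431 clockwise.
Στ = 0 ⇒ R × 3.431 = 822.9 ⇒ R = 240 N.

R_A ≈ 240 N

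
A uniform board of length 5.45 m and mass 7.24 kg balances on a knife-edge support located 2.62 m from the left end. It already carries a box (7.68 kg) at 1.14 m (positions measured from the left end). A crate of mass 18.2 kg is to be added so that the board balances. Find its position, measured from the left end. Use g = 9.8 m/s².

x ≈ 3.2 m from the left end

Take moments about the knife-edge support (at 2.62 m from the left end).
Beam weight: 7.24 × 9.8 = 70.95 N down at 2.725 m → arm 0.105 m, τ = 70.95 × 0.105 = 7.45 N·m clockwise.
Box: 7.68 × 9.8 = 75.26 N down at 1.14 m → arm 1.48 m, τ = 75.26 × 1.48 = 111.4 N·m counterclockwise.
Net moment of existing loads = 104 N·m counterclockwise.
The crate weighs 18.2 × 9.8 = 178.4 N and must supply an equal clockwise moment, so its lever arm about the knife-edge support is 104 / 178.4 = 0.583 m.
That puts it at 2.62 + 0.583 = 3.2 m from the left end.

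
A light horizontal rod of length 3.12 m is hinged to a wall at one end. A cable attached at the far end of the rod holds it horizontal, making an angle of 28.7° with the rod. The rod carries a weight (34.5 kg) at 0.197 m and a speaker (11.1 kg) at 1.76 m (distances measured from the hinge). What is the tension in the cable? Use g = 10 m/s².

T ≈ 176 N

Sum moments about the hinge (the unknown hinge reaction has zero arm there).
Weight: 34.5 × 10 = 345 N down at 0.197 m → arm 0.197 m, τ = 345 × 0.197 = 67.97 N·m clockwise.
Speaker: 11.1 × 10 = 111 N down at 1.76 m → arm 1.76 m, τ = 111 × 1.76 = 195.4 N·m clockwise.
Total clockwise load moment = 263.4 N·m.
The cable tension T acts at 3.12 m; only its component perpendicular to the rod, T sinθ, produces torque. sin 28.7° = 0.4802.
For rotational equilibrium, T × 3.12 × 0.4802 = 263.4, so T = 263.4 / 1.498 = 176 N.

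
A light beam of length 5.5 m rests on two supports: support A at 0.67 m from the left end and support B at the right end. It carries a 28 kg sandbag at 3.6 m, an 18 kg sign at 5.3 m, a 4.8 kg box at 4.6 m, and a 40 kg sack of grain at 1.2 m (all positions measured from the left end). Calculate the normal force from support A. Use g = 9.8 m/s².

R_A ≈ 473 N

Choose support B as the axis so its reaction then has zero moment arm.
Sandbag: 28 × 9.8 = 274.4 N down at 3.6 m → arm 1.9 m, τ = 274.4 × 1.9 = 521.4 N·m counterclockwise.
Sign: 18 × 9.8 = 176.4 N down at 5.3 m → arm 0.2 m, τ = 176.4 × 0.2 = 35.28 N·m counterclockwise.
Box: 4.8 × 9.8 = 47.04 N down at 4.6 m → arm 0.9 m, τ = 47.04 × 0.9 = 42.34 N·m counterclockwise.
Sack of grain: 40 × 9.8 = 392 N down at 1.2 m → arm 4.3 m, τ = 392 × 4.3 = 1686 N·m counterclockwise.
Net load moment about support B = 2285 N·m counterclockwise.
Reaction R at support A is upward at 0.67 m, arm 4.83 m → moment R × 4.83 clockwise.
Στ = 0 ⇒ R × 4.83 = 2285 ⇒ R = 473 N.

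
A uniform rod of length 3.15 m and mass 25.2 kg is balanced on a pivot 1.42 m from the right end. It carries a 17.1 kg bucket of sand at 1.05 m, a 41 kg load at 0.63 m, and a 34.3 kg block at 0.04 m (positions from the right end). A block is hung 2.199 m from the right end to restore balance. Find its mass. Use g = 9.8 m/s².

m ≈ 105 kg

Taking torques about the pivot (at 1.42 m from the right end):
Beam weight: 25.2 × 9.8 = 247 N down at 1.575 m → arm 0.155 m, τ = 247 × 0.155 = 38.28 N·m counterclockwise.
Bucket of sand: 17.1 × 9.8 = 167.6 N down at 1.05 m → arm 0.37 m, τ = 167.6 × 0.37 = 62.01 N·m clockwise.
Load: 41 × 9.8 = 401.8 N down at 0.63 m → arm 0.79 m, τ = 401.8 × 0.79 = 317.4 N·m clockwise.
Block: 34.3 × 9.8 = 336.1 N down at 0.04 m → arm 1.38 m, τ = 336.1 × 1.38 = 463.8 N·m clockwise.
Net moment of known loads = 804.9 N·m clockwise.
An unknown mass m at 2.199 m has arm 0.779 m; its moment is m·g·0.779 counterclockwise.
Στ = 0 ⇒ m × 9.8 × 0.779 = 804.9 ⇒ m = 804.9 / (9.8 × 0.779) = 105 kg.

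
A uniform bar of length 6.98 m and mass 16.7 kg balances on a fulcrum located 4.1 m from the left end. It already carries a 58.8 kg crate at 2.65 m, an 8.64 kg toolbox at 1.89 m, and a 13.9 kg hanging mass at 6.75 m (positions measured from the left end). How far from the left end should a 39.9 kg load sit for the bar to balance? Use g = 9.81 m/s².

Taking torques about the fulcrum (at 4.1 m from the left end):
Beam weight: 16.7 × 9.81 = 163.8 N down at 3.49 m → arm 0.61 m, τ = 163.8 × 0.61 = 99.92 N·m counterclockwise.
Crate: 58.8 × 9.81 = 576.8 N down at 2.65 m → arm 1.45 m, τ = 576.8 × 1.45 = 836.4 N·m counterclockwise.
Toolbox: 8.64 × 9.81 = 84.76 N down at 1.89 m → arm 2.21 m, τ = 84.76 × 2.21 = 187.3 N·m counterclockwise.
Hanging mass: 13.9 × 9.81 = 136.4 N down at 6.75 m → arm 2.65 m, τ = 136.4 × 2.65 = 361.5 N·m clockwise.
Net moment of existing loads = 762.1 N·m counterclockwise.
The load weighs 39.9 × 9.81 = 391.4 N and must supply an equal clockwise moment, so its lever arm about the fulcrum is 762.1 / 391.4 = 1.95 m.
That puts it at 4.1 + 1.95 = 6.05 m from the left end.

x ≈ 6.05 m from the left end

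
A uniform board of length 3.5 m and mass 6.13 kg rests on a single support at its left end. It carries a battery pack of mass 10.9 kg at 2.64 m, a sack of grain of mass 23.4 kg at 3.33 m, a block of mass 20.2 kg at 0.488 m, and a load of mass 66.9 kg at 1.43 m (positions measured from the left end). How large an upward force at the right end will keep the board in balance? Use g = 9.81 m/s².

F ≈ 625 N

Choose the left end as the axis so the unknown pivot reaction has zero arm there.
Beam weight: 6.13 × 9.81 = 60.14 N down at 1.75 m → arm 1.75 m, τ = 60.14 × 1.75 = 105.2 N·m clockwise.
Battery pack: 10.9 × 9.81 = 106.9 N down at 2.64 m → arm 2.64 m, τ = 106.9 × 2.64 = 282.2 N·m clockwise.
Sack of grain: 23.4 × 9.81 = 229.6 N down at 3.33 m → arm 3.33 m, τ = 229.6 × 3.33 = 764.6 N·m clockwise.
Block: 20.2 × 9.81 = 198.2 N down at 0.488 m → arm 0.488 m, τ = 198.2 × 0.488 = 96.72 N·m clockwise.
Load: 66.9 × 9.81 = 656.3 N down at 1.43 m → arm 1.43 m, τ = 656.3 × 1.43 = 938.5 N·m clockwise.
Net moment of the loads = 2187 N·m clockwise.
The upward force F acts at the right end, arm 3.5 m, giving F × 3.5 counterclockwise.
For rotational equilibrium, F × 3.5 = 2187, so F = 2187 / 3.5 = 625 N.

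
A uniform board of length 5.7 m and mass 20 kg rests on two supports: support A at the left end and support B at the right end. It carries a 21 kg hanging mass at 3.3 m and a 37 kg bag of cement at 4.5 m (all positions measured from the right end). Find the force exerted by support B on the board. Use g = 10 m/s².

Take moments about support A.
Beam weight: 20 × 10 = 200 N down at 2.85 m → arm 2.85 m, τ = 200 × 2.85 = 570 N·m clockwise.
Hanging mass: 21 × 10 = 210 N down at 3.3 m → arm 2.4 m, τ = 210 × 2.4 = 504 N·m clockwise.
Bag of cement: 37 × 10 = 370 N down at 4.5 m → arm 1.2 m, τ = 370 × 1.2 = 444 N·m clockwise.
Net load moment about support A = 1518 N·m clockwise.
Reaction R at support B is upward at 0 m, arm 5.7 m → moment R × 5.7 counterclockwise.
Στ = 0 ⇒ R × 5.7 = 1518 ⇒ R = 266 N.

R_B ≈ 266 N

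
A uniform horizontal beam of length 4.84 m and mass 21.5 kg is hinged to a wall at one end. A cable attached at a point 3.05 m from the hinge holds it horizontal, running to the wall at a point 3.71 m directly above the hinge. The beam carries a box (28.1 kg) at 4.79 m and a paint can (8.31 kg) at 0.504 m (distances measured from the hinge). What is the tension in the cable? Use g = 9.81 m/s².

About the hinge:
Beam weight: 21.5 × 9.81 = 210.9 N down at 2.42 m → arm 2.42 m, τ = 210.9 × 2.42 = 510.4 N·m clockwise.
Box: 28.1 × 9.81 = 275.7 N down at 4.79 m → arm 4.79 m, τ = 275.7 × 4.79 = 1321 N·m clockwise.
Paint can: 8.31 × 9.81 = 81.52 N down at 0.504 m → arm 0.504 m, τ = 81.52 × 0.504 = 41.09 N·m clockwise.
Total clockwise load moment = 1872 N·m.
The cable tension T acts at 3.05 m; only its component perpendicular to the beam, T sinθ, produces torque. sinθ = h/√(h²+d²) = 3.71/√(3.71²+3.05²) = 0.7725.
Στ = 0 ⇒ T × 3.05 × 0.7725 = 1872 ⇒ T = 1872 / 2.356 = 795 N.

T ≈ 795 N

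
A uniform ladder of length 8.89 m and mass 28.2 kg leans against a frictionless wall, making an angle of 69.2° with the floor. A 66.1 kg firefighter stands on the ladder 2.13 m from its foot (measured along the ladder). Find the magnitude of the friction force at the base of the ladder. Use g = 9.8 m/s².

Take moments about the foot of the ladder.
Ladder weight 28.2×9.8 = 276.4 N acts at 4.445 m along the ladder; its horizontal arm is 4.445·cos69.2° = 1.578 m → τ = 436.2 N·m clockwise.
Firefighter: 66.1×9.8 = 647.8 N at 2.13 m → arm 0.7564 m → τ = 490 N·m clockwise.
Wall normal N acts horizontally at the top; its moment arm is the height L sinθ = 8.89·sin69.2° = 8.311 m, counterclockwise.
Balancing moments: N × 8.311 = 926.2, giving N = 111 N.
ΣFx = 0: friction at the foot balances the wall's push, so f = N_wall = 111 N.

f ≈ 111 N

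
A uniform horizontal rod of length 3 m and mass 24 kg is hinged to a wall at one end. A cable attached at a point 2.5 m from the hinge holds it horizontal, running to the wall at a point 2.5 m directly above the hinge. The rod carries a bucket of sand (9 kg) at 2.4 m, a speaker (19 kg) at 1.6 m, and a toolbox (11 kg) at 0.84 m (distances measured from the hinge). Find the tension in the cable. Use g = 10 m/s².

T ≈ 550 N

Choose the hinge as the axis so the unknown hinge reaction has zero arm there.
Beam weight: 24 × 10 = 240 N down at 1.5 m → arm 1.5 m, τ = 240 × 1.5 = 360 N·m clockwise.
Bucket of sand: 9 × 10 = 90 N down at 2.4 m → arm 2.4 m, τ = 90 × 2.4 = 216 N·m clockwise.
Speaker: 19 × 10 = 190 N down at 1.6 m → arm 1.6 m, τ = 190 × 1.6 = 304 N·m clockwise.
Toolbox: 11 × 10 = 110 N down at 0.84 m → arm 0.84 m, τ = 110 × 0.84 = 92.4 N·m clockwise.
Total clockwise load moment = 972.4 N·m.
The cable tension T acts at 2.5 m; only its component perpendicular to the rod, T sinθ, produces torque. sinθ = h/√(h²+d²) = 2.5/√(2.5²+2.5²) = 0.7071.
Balancing moments: T × 2.5 × 0.7071 = 972.4, giving T = 972.4 / 1.768 = 550 N.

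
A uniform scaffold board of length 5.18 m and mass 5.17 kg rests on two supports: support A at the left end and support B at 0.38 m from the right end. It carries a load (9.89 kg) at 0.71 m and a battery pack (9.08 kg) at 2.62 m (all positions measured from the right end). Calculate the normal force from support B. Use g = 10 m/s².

R_B ≈ 168 N

Take moments about support A.
Beam weight: 5.17 × 10 = 51.7 N down at 2.59 m → arm 2.59 m, τ = 51.7 × 2.59 = 133.9 N·m clockwise.
Load: 9.89 × 10 = 98.9 N down at 0.71 m → arm 4.47 m, τ = 98.9 × 4.47 = 442.1 N·m clockwise.
Battery pack: 9.08 × 10 = 90.8 N down at 2.62 m → arm 2.56 m, τ = 90.8 × 2.56 = 232.4 N·m clockwise.
Net load moment about support A = 808.4 N·m clockwise.
Reaction R at support B is upward at 0.38 m, arm 4.8 m → moment R × 4.8 counterclockwise.
For rotational equilibrium, R × 4.8 = 808.4, so R = 168 N.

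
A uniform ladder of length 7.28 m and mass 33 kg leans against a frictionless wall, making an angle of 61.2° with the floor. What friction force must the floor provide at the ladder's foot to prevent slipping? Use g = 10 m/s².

Take moments about the foot of the ladder.
Ladder weight 33×10 = 330 N acts at 3.64 m along the ladder; its horizontal arm is 3.64·cos61.2° = 1.754 m → τ = 578.8 N·m clockwise.
Wall normal N acts horizontally at the top; its moment arm is the height L sinθ = 7.28·sin61.2° = 6.38 m, counterclockwise.
Στ = 0 ⇒ N × 6.38 = 578.8 ⇒ N = 90.7 N.
ΣFx = 0: friction at the foot balances the wall's push, so f = N_wall = 90.7 N.

f ≈ 90.7 N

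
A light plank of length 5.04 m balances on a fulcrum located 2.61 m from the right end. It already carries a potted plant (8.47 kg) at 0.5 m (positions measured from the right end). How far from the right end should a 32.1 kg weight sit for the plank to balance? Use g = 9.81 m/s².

Choose the fulcrum (at 2.61 m from the right end) as the axis so the support reaction has zero arm there.
Potted plant: 8.47 × 9.81 = 83.09 N down at 0.5 m → arm 2.11 m, τ = 83.09 × 2.11 = 175.3 N·m clockwise.
Net moment of existing loads = 175.3 N·m clockwise.
The weight weighs 32.1 × 9.81 = 314.9 N and must supply an equal counterclockwise moment, so its lever arm about the fulcrum is 175.3 / 314.9 = 0.557 m.
That puts it at 2.61 + 0.557 = 3.17 m from the right end.

x ≈ 3.17 m from the right end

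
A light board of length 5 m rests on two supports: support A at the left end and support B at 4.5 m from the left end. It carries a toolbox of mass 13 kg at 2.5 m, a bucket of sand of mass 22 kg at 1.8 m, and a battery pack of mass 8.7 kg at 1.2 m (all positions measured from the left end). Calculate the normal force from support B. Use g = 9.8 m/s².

R_B ≈ 180 N

About support A:
Toolbox: 13 × 9.8 = 127.4 N down at 2.5 m → arm 2.5 m, τ = 127.4 × 2.5 = 318.5 N·m clockwise.
Bucket of sand: 22 × 9.8 = 215.6 N down at 1.8 m → arm 1.8 m, τ = 215.6 × 1.8 = 388.1 N·m clockwise.
Battery pack: 8.7 × 9.8 = 85.26 N down at 1.2 m → arm 1.2 m, τ = 85.26 × 1.2 = 102.3 N·m clockwise.
Net load moment about support A = 808.9 N·m clockwise.
Reaction R at support B is upward at 4.5 m, arm 4.5 m → moment R × 4.5 counterclockwise.
Στ = 0 ⇒ R × 4.5 = 808.9 ⇒ R = 180 N.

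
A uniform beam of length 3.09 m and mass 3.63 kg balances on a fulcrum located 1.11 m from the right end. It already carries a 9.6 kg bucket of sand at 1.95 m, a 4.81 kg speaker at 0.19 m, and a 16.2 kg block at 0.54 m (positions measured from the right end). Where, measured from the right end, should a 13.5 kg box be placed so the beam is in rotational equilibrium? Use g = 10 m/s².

x ≈ 1.41 m from the right end

Take moments about the fulcrum (at 1.11 m from the right end).
Beam weight: 3.63 × 10 = 36.3 N down at 1.545 m → arm 0.435 m, τ = 36.3 × 0.435 = 15.79 N·m counterclockwise.
Bucket of sand: 9.6 × 10 = 96 N down at 1.95 m → arm 0.84 m, τ = 96 × 0.84 = 80.64 N·m counterclockwise.
Speaker: 4.81 × 10 = 48.1 N down at 0.19 m → arm 0.92 m, τ = 48.1 × 0.92 = 44.25 N·m clockwise.
Block: 16.2 × 10 = 162 N down at 0.54 m → arm 0.57 m, τ = 162 × 0.57 = 92.34 N·m clockwise.
Net moment of existing loads = 40.16 N·m clockwise.
The box weighs 13.5 × 10 = 135 N and must supply an equal counterclockwise moment, so its lever arm about the fulcrum is 40.16 / 135 = 0.297 m.
That puts it at 1.11 + 0.297 = 1.41 m from the right end.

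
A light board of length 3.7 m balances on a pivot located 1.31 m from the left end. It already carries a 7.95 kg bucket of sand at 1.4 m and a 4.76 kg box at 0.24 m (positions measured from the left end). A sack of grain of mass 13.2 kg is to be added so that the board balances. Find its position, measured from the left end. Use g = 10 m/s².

x ≈ 1.64 m from the left end

Choose the pivot (at 1.31 m from the left end) as the axis so the support reaction has zero arm there.
Bucket of sand: 7.95 × 10 = 79.5 N down at 1.4 m → arm 0.09 m, τ = 79.5 × 0.09 = 7.155 N·m clockwise.
Box: 4.76 × 10 = 47.6 N down at 0.24 m → arm 1.07 m, τ = 47.6 × 1.07 = 50.93 N·m counterclockwise.
Net moment of existing loads = 43.77 N·m counterclockwise.
The sack of grain weighs 13.2 × 10 = 132 N and must supply an equal clockwise moment, so its lever arm about the pivot is 43.77 / 132 = 0.332 m.
That puts it at 1.31 + 0.332 = 1.64 m from the left end.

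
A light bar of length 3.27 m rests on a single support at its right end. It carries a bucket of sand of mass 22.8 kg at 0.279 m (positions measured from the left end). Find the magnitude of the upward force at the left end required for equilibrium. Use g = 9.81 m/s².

F ≈ 205 N

Taking torques about the right end:
Bucket of sand: 22.8 × 9.81 = 223.7 N down at 0.279 m → arm 2.991 m, τ = 223.7 × 2.991 = 669.1 N·m counterclockwise.
Net moment of the loads = 669.1 N·m counterclockwise.
The upward force F acts at the left end, arm 3.27 m, giving F × 3.27 clockwise.
Setting net torque to zero: F × 3.27 = 669.1 → F = 669.1 / 3.27 = 205 N.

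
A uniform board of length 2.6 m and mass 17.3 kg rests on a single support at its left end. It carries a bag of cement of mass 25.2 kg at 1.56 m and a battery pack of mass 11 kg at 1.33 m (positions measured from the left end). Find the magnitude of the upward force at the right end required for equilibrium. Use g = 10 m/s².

Choose the left end as the axis so the unknown pivot reaction has zero arm there.
Beam weight: 17.3 × 10 = 173 N down at 1.3 m → arm 1.3 m, τ = 173 × 1.3 = 224.9 N·m clockwise.
Bag of cement: 25.2 × 10 = 252 N down at 1.56 m → arm 1.56 m, τ = 252 × 1.56 = 393.1 N·m clockwise.
Battery pack: 11 × 10 = 110 N down at 1.33 m → arm 1.33 m, τ = 110 × 1.33 = 146.3 N·m clockwise.
Net moment of the loads = 764.3 N·m clockwise.
The upward force F acts at the right end, arm 2.6 m, giving F × 2.6 counterclockwise.
For rotational equilibrium, F × 2.6 = 764.3, so F = 764.3 / 2.6 = 294 N.

F ≈ 294 N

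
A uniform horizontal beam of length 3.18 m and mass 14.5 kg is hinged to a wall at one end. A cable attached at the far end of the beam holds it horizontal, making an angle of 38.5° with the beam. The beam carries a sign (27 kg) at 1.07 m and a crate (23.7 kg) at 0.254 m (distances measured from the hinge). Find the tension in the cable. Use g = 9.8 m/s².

Take moments about the hinge.
Beam weight: 14.5 × 9.8 = 142.1 N down at 1.59 m → arm 1.59 m, τ = 142.1 × 1.59 = 225.9 N·m clockwise.
Sign: 27 × 9.8 = 264.6 N down at 1.07 m → arm 1.07 m, τ = 264.6 × 1.07 = 283.1 N·m clockwise.
Crate: 23.7 × 9.8 = 232.3 N down at 0.254 m → arm 0.254 m, τ = 232.3 × 0.254 = 59 N·m clockwise.
Total clockwise load moment = 568 N·m.
The cable tension T acts at 3.18 m; only its component perpendicular to the beam, T sinθ, produces torque. sin 38.5° = 0.6225.
For rotational equilibrium, T × 3.18 × 0.6225 = 568, so T = 568 / 1.98 = 287 N.

T ≈ 287 N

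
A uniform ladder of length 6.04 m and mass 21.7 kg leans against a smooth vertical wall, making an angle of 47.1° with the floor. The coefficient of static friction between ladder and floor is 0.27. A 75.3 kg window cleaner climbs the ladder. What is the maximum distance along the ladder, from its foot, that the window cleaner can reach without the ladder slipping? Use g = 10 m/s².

Choose the foot of the ladder as the axis so the floor normal and friction both act there and drop out.
Ladder weight 21.7×10 = 217 N acts at 3.02 m along the ladder; its horizontal arm is 3.02·cos47.1° = 2.056 m → τ = 446.2 N·m clockwise.
Window cleaner weight 75.3×10 = 753 N at distance d → arm d·cos47.1° → τ = 753·d·0.6807 clockwise.
Wall normal N at the top has arm L sinθ = 4.425 m counterclockwise, so Στ = 0 gives N·4.425 = 446.2 + 512.6·d.
ΣFy = 0 ⇒ N_floor = 970 N, so the maximum friction is μ_s·N_floor = 0.27×970 = 261.9 N. ΣFx = 0 ⇒ N_wall = f, so at the slipping point N = 261.9 N.
Substituting: 261.9×4.425 = 446.2 + 512.6·d ⇒ d = (1159 − 446.2) / 512.6 = 1.39 m.

d ≈ 1.39 m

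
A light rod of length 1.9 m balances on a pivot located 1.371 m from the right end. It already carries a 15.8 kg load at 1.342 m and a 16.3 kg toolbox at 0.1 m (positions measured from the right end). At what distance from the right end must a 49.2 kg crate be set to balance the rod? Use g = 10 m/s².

Sum moments about the pivot (at 1.371 m from the right end) (the support reaction has zero arm there).
Load: 15.8 × 10 = 158 N down at 1.342 m → arm 0.029 m, τ = 158 × 0.029 = 4.582 N·m clockwise.
Toolbox: 16.3 × 10 = 163 N down at 0.1 m → arm 1.271 m, τ = 163 × 1.271 = 207.2 N·m clockwise.
Net moment of existing loads = 211.8 N·m clockwise.
The crate weighs 49.2 × 10 = 492 N and must supply an equal counterclockwise moment, so its lever arm about the pivot is 211.8 / 492 = 0.43 m.
That puts it at 1.371 + 0.43 = 1.8 m from the right end.

x ≈ 1.8 m from the right end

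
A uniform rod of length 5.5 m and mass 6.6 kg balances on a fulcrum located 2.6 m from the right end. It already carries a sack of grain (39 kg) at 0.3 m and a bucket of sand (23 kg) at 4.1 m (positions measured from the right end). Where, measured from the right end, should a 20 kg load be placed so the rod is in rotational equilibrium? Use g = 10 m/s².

x ≈ 5.31 m from the right end

Choose the fulcrum (at 2.6 m from the right end) as the axis so the support reaction has zero arm there.
Beam weight: 6.6 × 10 = 66 N down at 2.75 m → arm 0.15 m, τ = 66 × 0.15 = 9.9 N·m counterclockwise.
Sack of grain: 39 × 10 = 390 N down at 0.3 m → arm 2.3 m, τ = 390 × 2.3 = 897 N·m clockwise.
Bucket of sand: 23 × 10 = 230 N down at 4.1 m → arm 1.5 m, τ = 230 × 1.5 = 345 N·m counterclockwise.
Net moment of existing loads = 542.1 N·m clockwise.
The load weighs 20 × 10 = 200 N and must supply an equal counterclockwise moment, so its lever arm about the fulcrum is 542.1 / 200 = 2.71 m.
That puts it at 2.6 + 2.71 = 5.31 m from the right end.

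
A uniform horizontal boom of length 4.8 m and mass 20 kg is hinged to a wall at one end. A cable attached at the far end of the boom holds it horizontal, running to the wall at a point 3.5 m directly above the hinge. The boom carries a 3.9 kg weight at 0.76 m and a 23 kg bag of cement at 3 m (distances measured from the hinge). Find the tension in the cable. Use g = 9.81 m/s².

T ≈ 416 N

Sum moments about the hinge (the unknown hinge reaction has zero arm there).
Beam weight: 20 × 9.81 = 196.2 N down at 2.4 m → arm 2.4 m, τ = 196.2 × 2.4 = 470.9 N·m clockwise.
Weight: 3.9 × 9.81 = 38.26 N down at 0.76 m → arm 0.76 m, τ = 38.26 × 0.76 = 29.08 N·m clockwise.
Bag of cement: 23 × 9.81 = 225.6 N down at 3 m → arm 3 m, τ = 225.6 × 3 = 676.8 N·m clockwise.
Total clockwise load moment = 1177 N·m.
The cable tension T acts at 4.8 m; only its component perpendicular to the boom, T sinθ, produces torque. sinθ = h/√(h²+d²) = 3.5/√(3.5²+4.8²) = 0.5892.
Balancing moments: T × 4.8 × 0.5892 = 1177, giving T = 1177 / 2.828 = 416 N.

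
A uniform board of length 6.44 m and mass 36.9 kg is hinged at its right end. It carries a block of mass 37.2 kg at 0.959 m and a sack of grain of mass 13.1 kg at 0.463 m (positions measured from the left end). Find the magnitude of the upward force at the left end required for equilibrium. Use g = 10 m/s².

F ≈ 623 N

Take moments about the right end.
Beam weight: 36.9 × 10 = 369 N down at 3.22 m → arm 3.22 m, τ = 369 × 3.22 = 1188 N·m counterclockwise.
Block: 37.2 × 10 = 372 N down at 0.959 m → arm 5.481 m, τ = 372 × 5.481 = 2039 N·m counterclockwise.
Sack of grain: 13.1 × 10 = 131 N down at 0.463 m → arm 5.977 m, τ = 131 × 5.977 = 783 N·m counterclockwise.
Net moment of the loads = 4010 N·m counterclockwise.
The upward force F acts at the left end, arm 6.44 m, giving F × 6.44 clockwise.
Στ = 0 ⇒ F × 6.44 = 4010 ⇒ F = 4010 / 6.44 = 623 N.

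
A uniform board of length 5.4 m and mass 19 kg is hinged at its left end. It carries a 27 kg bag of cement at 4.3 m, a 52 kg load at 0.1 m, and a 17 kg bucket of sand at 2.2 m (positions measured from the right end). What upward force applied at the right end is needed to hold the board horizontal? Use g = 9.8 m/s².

F ≈ 746 N

Take moments about the left end.
Beam weight: 19 × 9.8 = 186.2 N down at 2.7 m → arm 2.7 m, τ = 186.2 × 2.7 = 502.7 N·m clockwise.
Bag of cement: 27 × 9.8 = 264.6 N down at 4.3 m → arm 1.1 m, τ = 264.6 × 1.1 = 291.1 N·m clockwise.
Load: 52 × 9.8 = 509.6 N down at 0.1 m → arm 5.3 m, τ = 509.6 × 5.3 = 2701 N·m clockwise.
Bucket of sand: 17 × 9.8 = 166.6 N down at 2.2 m → arm 3.2 m, τ = 166.6 × 3.2 = 533.1 N·m clockwise.
Net moment of the loads = 4028 N·m clockwise.
The upward force F acts at the right end, arm 5.4 m, giving F × 5.4 counterclockwise.
Setting net torque to zero: F × 5.4 = 4028 → F = 4028 / 5.4 = 746 N.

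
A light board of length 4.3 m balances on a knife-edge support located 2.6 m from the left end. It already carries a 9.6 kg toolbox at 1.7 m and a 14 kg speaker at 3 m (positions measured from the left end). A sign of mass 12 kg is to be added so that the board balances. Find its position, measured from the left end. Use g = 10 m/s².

Sum moments about the knife-edge support (at 2.6 m from the left end) (the support reaction has zero arm there).
Toolbox: 9.6 × 10 = 96 N down at 1.7 m → arm 0.9 m, τ = 96 × 0.9 = 86.4 N·m counterclockwise.
Speaker: 14 × 10 = 140 N down at 3 m → arm 0.4 m, τ = 140 × 0.4 = 56 N·m clockwise.
Net moment of existing loads = 30.4 N·m counterclockwise.
The sign weighs 12 × 10 = 120 N and must supply an equal clockwise moment, so its lever arm about the knife-edge support is 30.4 / 120 = 0.253 m.
That puts it at 2.6 + 0.253 = 2.85 m from the left end.

x ≈ 2.85 m from the left end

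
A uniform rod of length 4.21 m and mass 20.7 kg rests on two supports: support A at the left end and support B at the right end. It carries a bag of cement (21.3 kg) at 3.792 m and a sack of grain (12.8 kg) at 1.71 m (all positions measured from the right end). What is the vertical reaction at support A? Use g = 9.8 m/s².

R_A ≈ 340 N

Sum moments about support B (its reaction then has zero moment arm).
Beam weight: 20.7 × 9.8 = 202.9 N down at 2.105 m → arm 2.105 m, τ = 202.9 × 2.105 = 427.1 N·m counterclockwise.
Bag of cement: 21.3 × 9.8 = 208.7 N down at 3.792 m → arm 3.792 m, τ = 208.7 × 3.792 = 791.4 N·m counterclockwise.
Sack of grain: 12.8 × 9.8 = 125.4 N down at 1.71 m → arm 1.71 m, τ = 125.4 × 1.71 = 214.4 N·m counterclockwise.
Net load moment about support B = 1433 N·m counterclockwise.
Reaction R at support A is upward at 4.21 m, arm 4.21 m → moment R × 4.21 clockwise.
Balancing moments: R × 4.21 = 1433, giving R = 340 N.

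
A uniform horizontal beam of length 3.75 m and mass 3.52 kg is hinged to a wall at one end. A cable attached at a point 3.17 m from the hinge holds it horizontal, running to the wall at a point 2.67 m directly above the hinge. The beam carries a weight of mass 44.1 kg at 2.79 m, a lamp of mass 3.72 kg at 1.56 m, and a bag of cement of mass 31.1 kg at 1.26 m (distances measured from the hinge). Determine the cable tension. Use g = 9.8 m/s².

T ≈ 838 N

Choose the hinge as the axis so the unknown hinge reaction has zero arm there.
Beam weight: 3.52 × 9.8 = 34.5 N down at 1.875 m → arm 1.875 m, τ = 34.5 × 1.875 = 64.69 N·m clockwise.
Weight: 44.1 × 9.8 = 432.2 N down at 2.79 m → arm 2.79 m, τ = 432.2 × 2.79 = 1206 N·m clockwise.
Lamp: 3.72 × 9.8 = 36.46 N down at 1.56 m → arm 1.56 m, τ = 36.46 × 1.56 = 56.88 N·m clockwise.
Bag of cement: 31.1 × 9.8 = 304.8 N down at 1.26 m → arm 1.26 m, τ = 304.8 × 1.26 = 384 N·m clockwise.
Total clockwise load moment = 1712 N·m.
The cable tension T acts at 3.17 m; only its component perpendicular to the beam, T sinθ, produces torque. sinθ = h/√(h²+d²) = 2.67/√(2.67²+3.17²) = 0.6442.
Setting net torque to zero: T × 3.17 × 0.6442 = 1712 → T = 1712 / 2.042 = 838 N.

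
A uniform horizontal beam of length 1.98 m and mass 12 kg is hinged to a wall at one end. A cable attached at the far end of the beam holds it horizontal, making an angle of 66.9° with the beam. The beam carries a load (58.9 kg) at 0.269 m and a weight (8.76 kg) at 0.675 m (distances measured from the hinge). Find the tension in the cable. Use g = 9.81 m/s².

T ≈ 181 N

Taking torques about the hinge:
Beam weight: 12 × 9.81 = 117.7 N down at 0.99 m → arm 0.99 m, τ = 117.7 × 0.99 = 116.5 N·m clockwise.
Load: 58.9 × 9.81 = 577.8 N down at 0.269 m → arm 0.269 m, τ = 577.8 × 0.269 = 155.4 N·m clockwise.
Weight: 8.76 × 9.81 = 85.94 N down at 0.675 m → arm 0.675 m, τ = 85.94 × 0.675 = 58.01 N·m clockwise.
Total clockwise load moment = 329.9 N·m.
The cable tension T acts at 1.98 m; only its component perpendicular to the beam, T sinθ, produces torque. sin 66.9° = 0.9198.
For rotational equilibrium, T × 1.98 × 0.9198 = 329.9, so T = 329.9 / 1.821 = 181 N.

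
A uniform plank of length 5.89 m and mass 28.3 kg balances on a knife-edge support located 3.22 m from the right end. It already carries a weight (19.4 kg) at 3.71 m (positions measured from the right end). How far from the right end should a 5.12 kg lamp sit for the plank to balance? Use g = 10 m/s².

x ≈ 2.88 m from the right end

Sum moments about the knife-edge support (at 3.22 m from the right end) (the support reaction has zero arm there).
Beam weight: 28.3 × 10 = 283 N down at 2.945 m → arm 0.275 m, τ = 283 × 0.275 = 77.83 N·m clockwise.
Weight: 19.4 × 10 = 194 N down at 3.71 m → arm 0.49 m, τ = 194 × 0.49 = 95.06 N·m counterclockwise.
Net moment of existing loads = 17.23 N·m counterclockwise.
The lamp weighs 5.12 × 10 = 51.2 N and must supply an equal clockwise moment, so its lever arm about the knife-edge support is 17.23 / 51.2 = 0.337 m.
That puts it at 3.22 − 0.337 = 2.88 m from the right end.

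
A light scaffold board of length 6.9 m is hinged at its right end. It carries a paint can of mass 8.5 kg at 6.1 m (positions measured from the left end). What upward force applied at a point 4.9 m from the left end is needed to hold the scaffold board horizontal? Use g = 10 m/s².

F ≈ 34 N

About the right end:
Paint can: 8.5 × 10 = 85 N down at 6.1 m → arm 0.8 m, τ = 85 × 0.8 = 68 N·m counterclockwise.
Net moment of the loads = 68 N·m counterclockwise.
The upward force F acts at a point 4.9 m from the left end, arm 2 m, giving F × 2 clockwise.
Setting net torque to zero: F × 2 = 68 → F = 68 / 2 = 34 N.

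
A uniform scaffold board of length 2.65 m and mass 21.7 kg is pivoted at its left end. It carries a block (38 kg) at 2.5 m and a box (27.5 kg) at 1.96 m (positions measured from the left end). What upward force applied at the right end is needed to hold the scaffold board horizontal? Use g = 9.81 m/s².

Choose the left end as the axis so the unknown pivot reaction has zero arm there.
Beam weight: 21.7 × 9.81 = 212.9 N down at 1.325 m → arm 1.325 m, τ = 212.9 × 1.325 = 282.1 N·m clockwise.
Block: 38 × 9.81 = 372.8 N down at 2.5 m → arm 2.5 m, τ = 372.8 × 2.5 = 932 N·m clockwise.
Box: 27.5 × 9.81 = 269.8 N down at 1.96 m → arm 1.96 m, τ = 269.8 × 1.96 = 528.8 N·m clockwise.
Net moment of the loads = 1743 N·m clockwise.
The upward force F acts at the right end, arm 2.65 m, giving F × 2.65 counterclockwise.
Στ = 0 ⇒ F × 2.65 = 1743 ⇒ F = 1743 / 2.65 = 658 N.

F ≈ 658 N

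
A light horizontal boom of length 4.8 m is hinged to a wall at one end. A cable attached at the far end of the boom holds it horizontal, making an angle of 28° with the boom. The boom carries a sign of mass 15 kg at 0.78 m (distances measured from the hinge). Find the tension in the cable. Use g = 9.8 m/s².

About the hinge:
Sign: 15 × 9.8 = 147 N down at 0.78 m → arm 0.78 m, τ = 147 × 0.78 = 114.7 N·m clockwise.
Total clockwise load moment = 114.7 N·m.
The cable tension T acts at 4.8 m; only its component perpendicular to the boom, T sinθ, produces torque. sin 28° = 0.4695.
For rotational equilibrium, T × 4.8 × 0.4695 = 114.7, so T = 114.7 / 2.254 = 50.9 N.

T ≈ 50.9 N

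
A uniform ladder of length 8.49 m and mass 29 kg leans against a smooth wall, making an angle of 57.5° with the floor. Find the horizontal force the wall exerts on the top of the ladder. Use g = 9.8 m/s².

N_wall ≈ 90.5 N

Choose the foot of the ladder as the axis so the floor normal and friction both act there and drop out.
Ladder weight 29×9.8 = 284.2 N acts at 4.245 m along the ladder; its horizontal arm is 4.245·cos57.5° = 2.281 m → τ = 648.3 N·m clockwise.
Wall normal N acts horizontally at the top; its moment arm is the height L sinθ = 8.49·sin57.5° = 7.16 m, counterclockwise.
Balancing moments: N × 7.16 = 648.3, giving N = 90.5 N.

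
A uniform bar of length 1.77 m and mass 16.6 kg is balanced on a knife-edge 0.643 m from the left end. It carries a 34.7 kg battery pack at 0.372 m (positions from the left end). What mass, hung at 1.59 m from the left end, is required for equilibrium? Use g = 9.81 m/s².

m ≈ 5.69 kg

Sum moments about the knife-edge (at 0.643 m from the left end) (the support reaction has zero arm there).
Beam weight: 16.6 × 9.81 = 162.8 N down at 0.885 m → arm 0.242 m, τ = 162.8 × 0.242 = 39.4 N·m clockwise.
Battery pack: 34.7 × 9.81 = 340.4 N down at 0.372 m → arm 0.271 m, τ = 340.4 × 0.271 = 92.25 N·m counterclockwise.
Net moment of known loads = 52.85 N·m counterclockwise.
An unknown mass m at 1.59 m has arm 0.947 m; its moment is m·g·0.947 clockwise.
Στ = 0 ⇒ m × 9.81 × 0.947 = 52.85 ⇒ m = 52.85 / (9.81 × 0.947) = 5.69 kg.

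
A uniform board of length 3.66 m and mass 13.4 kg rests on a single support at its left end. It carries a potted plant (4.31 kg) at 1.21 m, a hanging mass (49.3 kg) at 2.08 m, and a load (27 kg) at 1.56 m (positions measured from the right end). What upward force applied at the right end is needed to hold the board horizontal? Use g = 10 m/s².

F ≈ 464 N

Choose the left end as the axis so the unknown pivot reaction has zero arm there.
Beam weight: 13.4 × 10 = 134 N down at 1.83 m → arm 1.83 m, τ = 134 × 1.83 = 245.2 N·m clockwise.
Potted plant: 4.31 × 10 = 43.1 N down at 1.21 m → arm 2.45 m, τ = 43.1 × 2.45 = 105.6 N·m clockwise.
Hanging mass: 49.3 × 10 = 493 N down at 2.08 m → arm 1.58 m, τ = 493 × 1.58 = 778.9 N·m clockwise.
Load: 27 × 10 = 270 N down at 1.56 m → arm 2.1 m, τ = 270 × 2.1 = 567 N·m clockwise.
Net moment of the loads = 1697 N·m clockwise.
The upward force F acts at the right end, arm 3.66 m, giving F × 3.66 counterclockwise.
Setting net torque to zero: F × 3.66 = 1697 → F = 1697 / 3.66 = 464 N.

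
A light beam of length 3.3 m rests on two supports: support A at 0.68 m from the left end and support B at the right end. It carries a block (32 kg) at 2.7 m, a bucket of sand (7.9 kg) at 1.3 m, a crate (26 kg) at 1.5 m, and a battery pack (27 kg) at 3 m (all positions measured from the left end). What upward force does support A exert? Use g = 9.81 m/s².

Take moments about support B.
Block: 32 × 9.81 = 313.9 N down at 2.7 m → arm 0.6 m, τ = 313.9 × 0.6 = 188.3 N·m counterclockwise.
Bucket of sand: 7.9 × 9.81 = 77.5 N down at 1.3 m → arm 2 m, τ = 77.5 × 2 = 155 N·m counterclockwise.
Crate: 26 × 9.81 = 255.1 N down at 1.5 m → arm 1.8 m, τ = 255.1 × 1.8 = 459.2 N·m counterclockwise.
Battery pack: 27 × 9.81 = 264.9 N down at 3 m → arm 0.3 m, τ = 264.9 × 0.3 = 79.47 N·m counterclockwise.
Net load moment about support B = 882 N·m counterclockwise.
Reaction R at support A is upward at 0.68 m, arm 2.62 m → moment R × 2.62 clockwise.
Στ = 0 ⇒ R × 2.62 = 882 ⇒ R = 337 N.

R_A ≈ 337 N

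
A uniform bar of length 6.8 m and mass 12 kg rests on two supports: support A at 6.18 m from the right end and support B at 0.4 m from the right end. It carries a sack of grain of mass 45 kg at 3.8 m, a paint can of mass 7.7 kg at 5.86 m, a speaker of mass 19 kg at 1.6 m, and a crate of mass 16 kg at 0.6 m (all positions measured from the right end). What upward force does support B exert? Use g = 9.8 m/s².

R_B ≈ 541 N

About support A:
Beam weight: 12 × 9.8 = 117.6 N down at 3.4 m → arm 2.78 m, τ = 117.6 × 2.78 = 326.9 N·m clockwise.
Sack of grain: 45 × 9.8 = 441 N down at 3.8 m → arm 2.38 m, τ = 441 × 2.38 = 1050 N·m clockwise.
Paint can: 7.7 × 9.8 = 75.46 N down at 5.86 m → arm 0.32 m, τ = 75.46 × 0.32 = 24.15 N·m clockwise.
Speaker: 19 × 9.8 = 186.2 N down at 1.6 m → arm 4.58 m, τ = 186.2 × 4.58 = 852.8 N·m clockwise.
Crate: 16 × 9.8 = 156.8 N down at 0.6 m → arm 5.58 m, τ = 156.8 × 5.58 = 874.9 N·m clockwise.
Net load moment about support A = 3129 N·m clockwise.
Reaction R at support B is upward at 0.4 m, arm 5.78 m → moment R × 5.78 counterclockwise.
Balancing moments: R × 5.78 = 3129, giving R = 541 N.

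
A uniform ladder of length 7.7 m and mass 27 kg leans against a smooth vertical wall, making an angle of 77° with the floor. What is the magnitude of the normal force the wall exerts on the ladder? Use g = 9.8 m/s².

N_wall ≈ 30.5 N

Take moments about the foot of the ladder.
Ladder weight 27×9.8 = 264.6 N acts at 3.85 m along the ladder; its horizontal arm is 3.85·cos77° = 0.8661 m → τ = 229.2 N·m clockwise.
Wall normal N acts horizontally at the top; its moment arm is the height L sinθ = 7.7·sin77° = 7.503 m, counterclockwise.
Balancing moments: N × 7.503 = 229.2, giving N = 30.5 N.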